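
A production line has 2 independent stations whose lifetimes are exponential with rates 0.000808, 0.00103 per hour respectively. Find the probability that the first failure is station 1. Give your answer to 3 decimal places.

The time to first failure is exponential with rate Σλ = 0.000808 + 0.00103 = 0.001838.
P(station 1 first) = λ_1/Σλ = 0.000808/0.001838 ≈ 0.440.

0.440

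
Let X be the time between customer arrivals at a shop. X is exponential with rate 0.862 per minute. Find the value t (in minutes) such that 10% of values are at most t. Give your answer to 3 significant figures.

Set 1 − e^(−λt) = 0.1, so t = −ln(0.9)/λ = 0.10536/0.862 ≈ 0.122228 minutes.

0.122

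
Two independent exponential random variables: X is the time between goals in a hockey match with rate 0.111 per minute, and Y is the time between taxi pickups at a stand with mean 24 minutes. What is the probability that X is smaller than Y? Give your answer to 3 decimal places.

λ_1 = 0.111, λ_2 = 1/24 = 0.0416667.
For independent exponentials, P(X < Y) = λ_1/(λ_1+λ_2) = 0.111/0.152667 ≈ 0.727.

0.727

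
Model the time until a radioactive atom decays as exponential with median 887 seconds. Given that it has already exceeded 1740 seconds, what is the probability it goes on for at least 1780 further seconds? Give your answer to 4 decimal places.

For an exponential, median = ln(2)/λ, so λ = ln 2 / 887 = 0.000781451 per second.
P(X > s+t | X > s) = e^(−λ(s+t))/e^(−λs) = e^(−λt), independent of s = 1740.
P(X > 1780) = e^(−1.391) ≈ 0.2488.

0.2488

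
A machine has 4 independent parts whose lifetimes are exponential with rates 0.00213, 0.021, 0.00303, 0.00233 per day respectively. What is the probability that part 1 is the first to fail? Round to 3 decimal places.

0.075

The time to first failure is exponential with rate Σλ = 0.00213 + 0.021 + 0.00303 + 0.00233 = 0.02849.
P(part 1 first) = λ_1/Σλ = 0.00213/0.02849 ≈ 0.075.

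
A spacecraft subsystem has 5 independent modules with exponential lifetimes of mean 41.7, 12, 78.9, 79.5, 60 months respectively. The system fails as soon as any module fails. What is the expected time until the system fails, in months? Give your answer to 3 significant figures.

6.70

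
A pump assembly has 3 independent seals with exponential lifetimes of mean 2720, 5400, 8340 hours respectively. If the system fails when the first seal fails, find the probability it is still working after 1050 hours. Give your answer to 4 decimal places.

The first failure time is exponential with rate Σλ_i = 1/2720 + 1/5400 + 1/8340 = 0.000672736 per hour.
P(min > 1050) = e^(−0.000672736·1050) = e^(−0.70637) ≈ 0.4934.

0.4934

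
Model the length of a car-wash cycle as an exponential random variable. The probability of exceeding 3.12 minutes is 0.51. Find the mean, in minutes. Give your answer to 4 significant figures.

e^(−λ·3.12) = 0.51 ⇒ λ = −ln(0.51)/3.12 = 0.215816.
Mean = 1/λ = 4.63359 minutes.

4.634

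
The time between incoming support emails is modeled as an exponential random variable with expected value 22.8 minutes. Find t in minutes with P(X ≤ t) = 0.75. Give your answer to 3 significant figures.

31.6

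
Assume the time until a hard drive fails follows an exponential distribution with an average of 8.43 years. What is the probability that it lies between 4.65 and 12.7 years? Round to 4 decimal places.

The rate is λ = 1/8.43 = 0.118624 per year.
P(4.65 < X < 12.7) = e^(−λ·4.65) − e^(−λ·12.7) = 0.57603 − 0.22168 ≈ 0.3543.

0.3543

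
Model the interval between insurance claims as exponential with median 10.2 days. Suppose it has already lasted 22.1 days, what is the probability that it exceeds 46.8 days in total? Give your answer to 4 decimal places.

For an exponential, median = ln(2)/λ, so λ = ln 2 / 10.2 = 0.0679556 per day.
The exponential is memoryless, so the remaining time is again Exp(λ): the condition X > 22.1 is irrelevant.
P(X > 24.7) = e^(−1.6785) ≈ 0.1867.

0.1867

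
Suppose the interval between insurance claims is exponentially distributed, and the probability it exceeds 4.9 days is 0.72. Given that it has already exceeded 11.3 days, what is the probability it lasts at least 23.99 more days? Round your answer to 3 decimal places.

From e^(−λ·4.9) = 0.72, λ = −ln(0.72)/4.9 = 0.0670416.
Memoryless: P(X > 11.3+23.99 | X > 11.3) = P(X > 23.99) = e^(−0.0670416·23.99) ≈ 0.200.

0.200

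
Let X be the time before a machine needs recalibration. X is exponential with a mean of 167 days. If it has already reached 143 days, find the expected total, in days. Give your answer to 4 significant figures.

310.0

The rate is λ = 1/167 = 0.00598802 per day.
By memorylessness, E[X | X > 143] = 143 + 1/λ = 143 + 167 = 310 days.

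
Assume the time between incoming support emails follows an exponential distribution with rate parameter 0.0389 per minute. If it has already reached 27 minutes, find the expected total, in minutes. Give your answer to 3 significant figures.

52.7

By memorylessness, E[X | X > 27] = 27 + 1/λ = 27 + 25.7069 = 52.7069 minutes.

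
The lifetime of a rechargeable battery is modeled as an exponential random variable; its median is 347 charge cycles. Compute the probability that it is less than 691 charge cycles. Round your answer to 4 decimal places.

0.7485

For an exponential, median = ln(2)/λ, so λ = ln 2 / 347 = 0.00199754 per charge cycle.
P(X ≤ 691) = 1 − e^(−λ·691) = 1 − e^(−1.3803) ≈ 0.7485.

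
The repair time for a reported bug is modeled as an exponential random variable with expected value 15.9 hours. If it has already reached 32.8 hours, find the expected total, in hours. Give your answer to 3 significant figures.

48.7

The rate is λ = 1/15.9 = 0.0628931 per hour.
By memorylessness, E[X | X > 32.8] = 32.8 + 1/λ = 32.8 + 15.9 = 48.7 hours.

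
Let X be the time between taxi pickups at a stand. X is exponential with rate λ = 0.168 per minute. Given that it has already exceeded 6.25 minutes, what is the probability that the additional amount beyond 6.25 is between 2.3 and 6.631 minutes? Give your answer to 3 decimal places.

Memoryless: the residual past 6.25 is again Exp(λ).
P(2.3 < residual < 6.631) = e^(−λ·2.3) − e^(−λ·6.631) = 0.67950 − 0.32824 ≈ 0.351.

0.351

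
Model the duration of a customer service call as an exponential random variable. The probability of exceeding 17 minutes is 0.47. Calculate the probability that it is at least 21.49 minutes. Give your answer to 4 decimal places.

e^(−λ·17) = 0.47 ⇒ λ = −ln(0.47)/17 = 0.0444131.
P(X > 21.49) = e^(−0.0444131·21.49) = e^(−0.95444) ≈ 0.3850.

0.3850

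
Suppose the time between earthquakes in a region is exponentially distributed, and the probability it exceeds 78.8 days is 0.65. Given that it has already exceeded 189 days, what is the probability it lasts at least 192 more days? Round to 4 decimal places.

From e^(−λ·78.8) = 0.65, λ = −ln(0.65)/78.8 = 0.00546679.
Memoryless: P(X > 189+192 | X > 189) = P(X > 192) = e^(−0.00546679·192) ≈ 0.3501.

0.3501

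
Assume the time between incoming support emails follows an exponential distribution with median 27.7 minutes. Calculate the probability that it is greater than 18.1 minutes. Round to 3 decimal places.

0.636

For an exponential, median = ln(2)/λ, so λ = ln 2 / 27.7 = 0.0250234 per minute.
P(X > 18.1) = e^(−λ·18.1) = e^(−0.45292) ≈ 0.636.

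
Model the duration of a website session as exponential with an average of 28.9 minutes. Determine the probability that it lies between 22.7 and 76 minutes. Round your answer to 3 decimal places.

0.384

The rate is λ = 1/28.9 = 0.0346021 per minute.
P(22.7 < X < 76) = e^(−λ·22.7) − e^(−λ·76) = 0.45591 − 0.07210 ≈ 0.384.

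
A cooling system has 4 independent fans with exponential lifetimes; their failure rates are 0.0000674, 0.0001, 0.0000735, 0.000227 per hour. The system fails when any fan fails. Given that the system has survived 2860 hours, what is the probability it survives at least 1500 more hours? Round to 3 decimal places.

Time to first failure ~ Exp(Σλ) with Σλ = 0.0004679.
By memorylessness, P(T > 2860+1500 | T > 2860) = P(T > 1500) = e^(−0.0004679·1500) ≈ 0.496.

0.496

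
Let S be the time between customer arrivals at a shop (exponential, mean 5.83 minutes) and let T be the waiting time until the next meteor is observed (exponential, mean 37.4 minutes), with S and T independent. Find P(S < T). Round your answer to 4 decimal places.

0.8651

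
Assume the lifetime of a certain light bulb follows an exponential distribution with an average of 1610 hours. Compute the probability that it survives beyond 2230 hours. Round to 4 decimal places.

0.2503

The rate is λ = 1/1610 = 0.000621118 per hour.
P(X > 2230) = e^(−λ·2230) = e^(−1.3851) ≈ 0.2503.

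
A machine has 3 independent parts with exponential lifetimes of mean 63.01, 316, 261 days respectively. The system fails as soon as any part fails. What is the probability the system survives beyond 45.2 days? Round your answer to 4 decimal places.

0.3557

The first failure time is exponential with rate Σλ_i = 1/63.01 + 1/316 + 1/261 = 0.0228665 per day.
P(min > 45.2) = e^(−0.0228665·45.2) = e^(−1.0336) ≈ 0.3557.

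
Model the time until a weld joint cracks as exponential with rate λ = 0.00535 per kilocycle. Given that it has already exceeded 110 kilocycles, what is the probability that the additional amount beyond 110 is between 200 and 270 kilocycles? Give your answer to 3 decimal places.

Memoryless: the residual past 110 is again Exp(λ).
P(200 < residual < 270) = e^(−λ·200) − e^(−λ·270) = 0.34301 − 0.23586 ≈ 0.107.

0.107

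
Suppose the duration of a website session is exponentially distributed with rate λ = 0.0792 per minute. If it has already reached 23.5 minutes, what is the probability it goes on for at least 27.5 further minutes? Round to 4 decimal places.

0.1133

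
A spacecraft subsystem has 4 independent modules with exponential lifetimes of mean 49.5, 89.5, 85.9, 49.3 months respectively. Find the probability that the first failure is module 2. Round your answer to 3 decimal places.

0.177

Rates: λ_i = 1/mean_i → 0.020202, 0.0111732, 0.0116414, 0.020284; Σλ = 0.0633006.
P(module 2 first) = λ_2/Σλ = 0.0111732/0.0633006 ≈ 0.177.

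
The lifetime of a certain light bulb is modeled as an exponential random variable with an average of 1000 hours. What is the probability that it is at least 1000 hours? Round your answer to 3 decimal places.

0.368

The rate is λ = 1/1000 = 0.001 per hour.
P(X > 1000) = e^(−λ·1000) = e^(−1) ≈ 0.368.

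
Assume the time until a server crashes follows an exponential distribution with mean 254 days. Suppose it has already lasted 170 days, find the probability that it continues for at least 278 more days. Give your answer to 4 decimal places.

0.3347

The rate is λ = 1/254 = 0.00393701 per day.
P(X > s+t | X > s) = e^(−λ(s+t))/e^(−λs) = e^(−λt), independent of s = 170.
P(X > 278) = e^(−1.0945) ≈ 0.3347.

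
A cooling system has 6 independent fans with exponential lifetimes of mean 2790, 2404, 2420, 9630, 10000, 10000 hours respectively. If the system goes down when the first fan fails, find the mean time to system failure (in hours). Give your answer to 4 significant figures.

The first failure time is exponential with rate Σλ_i = 1/2790 + 1/2404 + 1/2420 + 1/9630 + 1/10000 + 1/10000 = 0.00149146 per hour.
E[min] = 1/Σλ = 1/0.00149146 = 670.483 hours.

670.5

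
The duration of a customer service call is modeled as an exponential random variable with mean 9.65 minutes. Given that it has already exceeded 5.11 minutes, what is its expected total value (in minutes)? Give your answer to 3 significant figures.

The rate is λ = 1/9.65 = 0.103627 per minute.
By memorylessness, E[X | X > 5.11] = 5.11 + 1/λ = 5.11 + 9.65 = 14.76 minutes.

14.8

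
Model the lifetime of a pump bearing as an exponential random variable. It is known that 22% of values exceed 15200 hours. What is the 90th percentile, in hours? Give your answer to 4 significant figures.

e^(−λ·15200) = 0.22 ⇒ λ = −ln(0.22)/15200 = 0.0000996137.
90th percentile: 1 − e^(−λt) = 0.9, t = −ln(0.1)/λ = 23115.2 hours.

23120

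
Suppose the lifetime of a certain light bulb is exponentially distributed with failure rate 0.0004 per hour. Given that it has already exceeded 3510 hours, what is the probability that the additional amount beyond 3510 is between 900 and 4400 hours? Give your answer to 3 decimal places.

0.526

Memoryless: the residual past 3510 is again Exp(λ).
P(900 < residual < 4400) = e^(−λ·900) − e^(−λ·4400) = 0.69768 − 0.17204 ≈ 0.526.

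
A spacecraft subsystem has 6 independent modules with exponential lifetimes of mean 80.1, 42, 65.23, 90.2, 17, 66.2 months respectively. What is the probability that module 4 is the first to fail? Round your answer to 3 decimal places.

0.081

Rates: λ_i = 1/mean_i → 0.0124844, 0.0238095, 0.0153304, 0.0110865, 0.0588235, 0.0151057; Σλ = 0.13664.
P(module 4 first) = λ_4/Σλ = 0.0110865/0.13664 ≈ 0.081.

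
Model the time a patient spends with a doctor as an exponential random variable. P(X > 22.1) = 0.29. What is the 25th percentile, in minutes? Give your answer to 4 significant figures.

e^(−λ·22.1) = 0.29 ⇒ λ = −ln(0.29)/22.1 = 0.0560124.
25th percentile: 1 − e^(−λt) = 0.25, t = −ln(0.75)/λ = 5.13604 minutes.

5.136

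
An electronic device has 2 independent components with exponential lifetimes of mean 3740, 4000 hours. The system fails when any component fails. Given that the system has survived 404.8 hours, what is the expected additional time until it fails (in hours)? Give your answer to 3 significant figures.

First-failure rate Σλ = 1/3740 + 1/4000 = 0.00051738.
By memorylessness the expected residual is 1/Σλ = 1932.82 hours, regardless of the 404.8 already elapsed.

1930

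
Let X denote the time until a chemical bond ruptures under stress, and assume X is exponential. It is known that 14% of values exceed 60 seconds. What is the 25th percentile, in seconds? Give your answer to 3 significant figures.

8.78

e^(−λ·60) = 0.14 ⇒ λ = −ln(0.14)/60 = 0.0327685.
25th percentile: 1 − e^(−λt) = 0.25, t = −ln(0.75)/λ = 8.77921 seconds.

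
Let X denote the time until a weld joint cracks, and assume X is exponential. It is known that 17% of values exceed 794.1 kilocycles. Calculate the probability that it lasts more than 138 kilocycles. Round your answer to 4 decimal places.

e^(−λ·794.1) = 0.17 ⇒ λ = −ln(0.17)/794.1 = 0.0022314.
P(X > 138) = e^(−0.0022314·138) = e^(−0.30793) ≈ 0.7350.

0.7350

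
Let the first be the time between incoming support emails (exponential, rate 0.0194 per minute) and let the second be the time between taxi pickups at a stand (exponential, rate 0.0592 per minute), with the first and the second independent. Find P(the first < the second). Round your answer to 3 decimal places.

0.247

λ_1 = 0.0194, λ_2 = 0.0592.
For independent exponentials, P(the first < the second) = λ_1/(λ_1+λ_2) = 0.0194/0.0786 ≈ 0.247.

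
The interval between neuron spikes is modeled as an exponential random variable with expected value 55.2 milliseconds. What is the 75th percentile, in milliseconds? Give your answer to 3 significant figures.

The rate is λ = 1/55.2 = 0.0181159 per millisecond.
Set 1 − e^(−λt) = 0.75, so t = −ln(0.25)/λ = 1.3863/0.0181159 ≈ 76.5234 milliseconds.

76.5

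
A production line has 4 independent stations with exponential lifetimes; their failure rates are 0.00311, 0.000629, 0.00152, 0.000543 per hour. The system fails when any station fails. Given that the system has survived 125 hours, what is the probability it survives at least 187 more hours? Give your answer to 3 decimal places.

0.338

Time to first failure ~ Exp(Σλ) with Σλ = 0.005802.
By memorylessness, P(T > 125+187 | T > 125) = P(T > 187) = e^(−0.005802·187) ≈ 0.338.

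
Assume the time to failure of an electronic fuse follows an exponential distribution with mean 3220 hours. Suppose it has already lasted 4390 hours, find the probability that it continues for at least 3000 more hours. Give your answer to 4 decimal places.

0.3939

The rate is λ = 1/3220 = 0.000310559 per hour.
P(X > s+t | X > s) = e^(−λ(s+t))/e^(−λs) = e^(−λt), independent of s = 4390.
P(X > 3000) = e^(−0.93168) ≈ 0.3939.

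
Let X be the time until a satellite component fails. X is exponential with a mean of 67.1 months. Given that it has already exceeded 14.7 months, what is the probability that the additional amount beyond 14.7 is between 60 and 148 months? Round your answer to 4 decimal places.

0.2988

The rate is λ = 1/67.1 = 0.0149031 per month.
Memoryless: the residual past 14.7 is again Exp(λ).
P(60 < residual < 148) = e^(−λ·60) − e^(−λ·148) = 0.40894 − 0.11018 ≈ 0.2988.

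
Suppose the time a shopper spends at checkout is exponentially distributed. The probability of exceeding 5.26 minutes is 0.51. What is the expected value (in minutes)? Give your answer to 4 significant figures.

7.812

e^(−λ·5.26) = 0.51 ⇒ λ = −ln(0.51)/5.26 = 0.128012.
Mean = 1/λ = 7.81175 minutes.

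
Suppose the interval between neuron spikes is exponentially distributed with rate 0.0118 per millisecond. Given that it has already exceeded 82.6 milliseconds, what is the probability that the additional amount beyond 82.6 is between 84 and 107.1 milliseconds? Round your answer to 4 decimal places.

0.0885

Memoryless: the residual past 82.6 is again Exp(λ).
P(84 < residual < 107.1) = e^(−λ·84) − e^(−λ·107.1) = 0.37113 − 0.28258 ≈ 0.0885.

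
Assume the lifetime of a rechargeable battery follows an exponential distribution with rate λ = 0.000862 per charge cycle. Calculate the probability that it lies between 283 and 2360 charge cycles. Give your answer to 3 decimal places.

0.653

P(283 < X < 2360) = e^(−λ·283) − e^(−λ·2360) = 0.78353 − 0.13077 ≈ 0.653.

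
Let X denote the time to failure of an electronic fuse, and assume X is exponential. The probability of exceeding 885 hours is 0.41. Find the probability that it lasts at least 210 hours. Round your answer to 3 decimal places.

e^(−λ·885) = 0.41 ⇒ λ = −ln(0.41)/885 = 0.00100746.
P(X > 210) = e^(−0.00100746·210) = e^(−0.21157) ≈ 0.809.

0.809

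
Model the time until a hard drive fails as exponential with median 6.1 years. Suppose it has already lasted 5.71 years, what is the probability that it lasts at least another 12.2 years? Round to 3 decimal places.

0.250

For an exponential, median = ln(2)/λ, so λ = ln 2 / 6.1 = 0.113631 per year.
The exponential is memoryless, so the remaining time is again Exp(λ): the condition X > 5.71 is irrelevant.
P(X > 12.2) = e^(−1.3863) ≈ 0.250.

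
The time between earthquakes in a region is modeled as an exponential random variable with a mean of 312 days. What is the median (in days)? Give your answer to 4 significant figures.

216.3

The rate is λ = 1/312 = 0.00320513 per day.
Set 1 − e^(−λt) = 0.5, so t = −ln(0.5)/λ = 0.69315/0.00320513 ≈ 216.262 days.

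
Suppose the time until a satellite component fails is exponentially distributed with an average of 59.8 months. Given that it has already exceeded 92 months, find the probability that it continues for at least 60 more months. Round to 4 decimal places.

The rate is λ = 1/59.8 = 0.0167224 per month.
The exponential is memoryless, so the remaining time is again Exp(λ): the condition X > 92 is irrelevant.
P(X > 60) = e^(−1.0033) ≈ 0.3667.

0.3667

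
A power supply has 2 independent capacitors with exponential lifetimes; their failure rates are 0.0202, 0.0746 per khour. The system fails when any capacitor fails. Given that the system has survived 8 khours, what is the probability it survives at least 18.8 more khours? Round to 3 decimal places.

Time to first failure ~ Exp(Σλ) with Σλ = 0.0948.
By memorylessness, P(T > 8+18.8 | T > 8) = P(T > 18.8) = e^(−0.0948·18.8) ≈ 0.168.

0.168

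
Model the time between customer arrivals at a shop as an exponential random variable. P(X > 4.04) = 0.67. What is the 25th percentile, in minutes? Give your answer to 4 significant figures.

e^(−λ·4.04) = 0.67 ⇒ λ = −ln(0.67)/4.04 = 0.0991281.
25th percentile: 1 − e^(−λt) = 0.25, t = −ln(0.75)/λ = 2.90212 minutes.

2.902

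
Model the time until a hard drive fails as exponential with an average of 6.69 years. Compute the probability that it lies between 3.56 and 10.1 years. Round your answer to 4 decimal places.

The rate is λ = 1/6.69 = 0.149477 per year.
P(3.56 < X < 10.1) = e^(−λ·3.56) − e^(−λ·10.1) = 0.58735 − 0.22097 ≈ 0.3664.

0.3664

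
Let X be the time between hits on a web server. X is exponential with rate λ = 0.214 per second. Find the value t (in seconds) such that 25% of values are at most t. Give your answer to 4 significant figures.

1.344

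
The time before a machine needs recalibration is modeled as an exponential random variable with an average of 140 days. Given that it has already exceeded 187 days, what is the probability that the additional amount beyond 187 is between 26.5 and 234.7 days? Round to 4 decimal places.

0.6405

The rate is λ = 1/140 = 0.00714286 per day.
Memoryless: the residual past 187 is again Exp(λ).
P(26.5 < residual < 234.7) = e^(−λ·26.5) − e^(−λ·234.7) = 0.82755 − 0.18704 ≈ 0.6405.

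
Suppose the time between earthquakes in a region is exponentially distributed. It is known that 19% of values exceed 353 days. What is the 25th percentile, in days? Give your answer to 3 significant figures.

61.1

e^(−λ·353) = 0.19 ⇒ λ = −ln(0.19)/353 = 0.00470462.
25th percentile: 1 − e^(−λt) = 0.25, t = −ln(0.75)/λ = 61.1488 days.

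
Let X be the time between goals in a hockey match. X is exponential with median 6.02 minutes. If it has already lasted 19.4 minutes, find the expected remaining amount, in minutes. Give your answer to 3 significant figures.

8.69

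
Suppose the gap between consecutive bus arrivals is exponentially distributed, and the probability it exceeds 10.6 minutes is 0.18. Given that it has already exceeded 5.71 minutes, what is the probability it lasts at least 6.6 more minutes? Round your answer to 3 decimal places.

0.344

From e^(−λ·10.6) = 0.18, λ = −ln(0.18)/10.6 = 0.161773.
Memoryless: P(X > 5.71+6.6 | X > 5.71) = P(X > 6.6) = e^(−0.161773·6.6) ≈ 0.344.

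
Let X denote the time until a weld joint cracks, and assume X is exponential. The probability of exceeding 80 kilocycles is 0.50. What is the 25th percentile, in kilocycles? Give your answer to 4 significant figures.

e^(−λ·80) = 0.50 ⇒ λ = −ln(0.50)/80 = 0.00866434.
25th percentile: 1 − e^(−λt) = 0.25, t = −ln(0.75)/λ = 33.203 kilocycles.

33.20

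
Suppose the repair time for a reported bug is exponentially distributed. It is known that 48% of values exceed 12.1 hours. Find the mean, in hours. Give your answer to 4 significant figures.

e^(−λ·12.1) = 0.48 ⇒ λ = −ln(0.48)/12.1 = 0.0606586.
Mean = 1/λ = 16.4857 hours.

16.49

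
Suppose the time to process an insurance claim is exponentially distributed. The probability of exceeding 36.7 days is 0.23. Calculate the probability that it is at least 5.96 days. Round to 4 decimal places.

e^(−λ·36.7) = 0.23 ⇒ λ = −ln(0.23)/36.7 = 0.0400457.
P(X > 5.96) = e^(−0.0400457·5.96) = e^(−0.23867) ≈ 0.7877.

0.7877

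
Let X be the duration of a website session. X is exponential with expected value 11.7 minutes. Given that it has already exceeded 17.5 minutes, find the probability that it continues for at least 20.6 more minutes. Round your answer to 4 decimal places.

The rate is λ = 1/11.7 = 0.0854701 per minute.
P(X > s+t | X > s) = e^(−λ(s+t))/e^(−λs) = e^(−λt), independent of s = 17.5.
P(X > 20.6) = e^(−1.7607) ≈ 0.1719.

0.1719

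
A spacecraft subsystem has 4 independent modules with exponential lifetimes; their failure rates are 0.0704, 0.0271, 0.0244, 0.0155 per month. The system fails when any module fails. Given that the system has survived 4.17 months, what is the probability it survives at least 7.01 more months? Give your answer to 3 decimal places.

Time to first failure ~ Exp(Σλ) with Σλ = 0.1374.
By memorylessness, P(T > 4.17+7.01 | T > 4.17) = P(T > 7.01) = e^(−0.1374·7.01) ≈ 0.382.

0.382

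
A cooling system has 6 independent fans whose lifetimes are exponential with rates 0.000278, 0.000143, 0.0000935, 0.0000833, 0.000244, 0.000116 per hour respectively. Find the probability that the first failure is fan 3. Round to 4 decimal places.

0.0976

The time to first failure is exponential with rate Σλ = 0.000278 + 0.000143 + 0.0000935 + 0.0000833 + 0.000244 + 0.000116 = 0.0009578.
P(fan 3 first) = λ_3/Σλ = 0.0000935/0.0009578 ≈ 0.0976.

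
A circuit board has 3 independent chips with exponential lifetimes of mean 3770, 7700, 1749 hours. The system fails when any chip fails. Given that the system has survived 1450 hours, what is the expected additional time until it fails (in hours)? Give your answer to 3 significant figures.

1030

First-failure rate Σλ = 1/3770 + 1/7700 + 1/1749 = 0.000966877.
By memorylessness the expected residual is 1/Σλ = 1034.26 hours, regardless of the 1450 already elapsed.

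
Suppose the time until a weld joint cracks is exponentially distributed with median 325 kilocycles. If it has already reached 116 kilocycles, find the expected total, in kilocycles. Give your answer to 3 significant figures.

For an exponential, median = ln(2)/λ, so λ = ln 2 / 325 = 0.00213276 per kilocycle.
By memorylessness, E[X | X > 116] = 116 + 1/λ = 116 + 468.876 = 584.876 kilocycles.

585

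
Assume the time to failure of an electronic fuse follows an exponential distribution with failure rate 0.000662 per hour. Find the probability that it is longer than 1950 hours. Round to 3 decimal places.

0.275

P(X > 1950) = e^(−λ·1950) = e^(−1.2909) ≈ 0.275.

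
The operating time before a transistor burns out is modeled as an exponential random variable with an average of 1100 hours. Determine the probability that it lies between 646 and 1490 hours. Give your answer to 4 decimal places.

0.2978

The rate is λ = 1/1100 = 0.000909091 per hour.
P(646 < X < 1490) = e^(−λ·646) − e^(−λ·1490) = 0.55584 − 0.25806 ≈ 0.2978.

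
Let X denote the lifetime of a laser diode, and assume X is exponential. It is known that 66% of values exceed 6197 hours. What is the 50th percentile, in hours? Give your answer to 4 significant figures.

10340

e^(−λ·6197) = 0.66 ⇒ λ = −ln(0.66)/6197 = 0.0000670511.
50th percentile: 1 − e^(−λt) = 0.5, t = −ln(0.5)/λ = 10337.6 hours.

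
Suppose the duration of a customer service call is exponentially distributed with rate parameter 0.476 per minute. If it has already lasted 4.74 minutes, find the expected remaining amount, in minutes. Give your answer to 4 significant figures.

2.101

By memorylessness, the remaining amount past any threshold is again Exp(λ) with mean 1/λ = 2.10084 minutes.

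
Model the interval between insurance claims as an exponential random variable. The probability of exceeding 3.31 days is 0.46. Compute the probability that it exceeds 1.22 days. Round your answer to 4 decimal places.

e^(−λ·3.31) = 0.46 ⇒ λ = −ln(0.46)/3.31 = 0.234601.
P(X > 1.22) = e^(−0.234601·1.22) = e^(−0.28621) ≈ 0.7511.

0.7511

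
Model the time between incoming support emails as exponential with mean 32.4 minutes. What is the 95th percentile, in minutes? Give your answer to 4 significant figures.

The rate is λ = 1/32.4 = 0.0308642 per minute.
Set 1 − e^(−λt) = 0.95, so t = −ln(0.05)/λ = 2.9957/0.0308642 ≈ 97.0617 minutes.

97.06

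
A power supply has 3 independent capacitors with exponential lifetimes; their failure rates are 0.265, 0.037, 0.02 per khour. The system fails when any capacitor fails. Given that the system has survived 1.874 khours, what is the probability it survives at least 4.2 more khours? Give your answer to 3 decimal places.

0.259

Time to first failure ~ Exp(Σλ) with Σλ = 0.322.
By memorylessness, P(T > 1.874+4.2 | T > 1.874) = P(T > 4.2) = e^(−0.322·4.2) ≈ 0.259.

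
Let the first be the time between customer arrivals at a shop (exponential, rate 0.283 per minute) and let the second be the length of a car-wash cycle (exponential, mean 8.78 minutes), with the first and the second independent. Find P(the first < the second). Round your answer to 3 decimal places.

λ_1 = 0.283, λ_2 = 1/8.78 = 0.113895.
For independent exponentials, P(the first < the second) = λ_1/(λ_1+λ_2) = 0.283/0.396895 ≈ 0.713.

0.713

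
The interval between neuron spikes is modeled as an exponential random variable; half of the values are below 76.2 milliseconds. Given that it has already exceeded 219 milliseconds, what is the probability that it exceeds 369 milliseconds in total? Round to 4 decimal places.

0.2555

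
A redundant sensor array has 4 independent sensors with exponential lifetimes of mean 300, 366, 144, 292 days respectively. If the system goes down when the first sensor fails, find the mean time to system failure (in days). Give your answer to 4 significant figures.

The first failure time is exponential with rate Σλ_i = 1/300 + 1/366 + 1/144 + 1/292 = 0.0164347 per day.
E[min] = 1/Σλ = 1/0.0164347 = 60.847 days.

60.85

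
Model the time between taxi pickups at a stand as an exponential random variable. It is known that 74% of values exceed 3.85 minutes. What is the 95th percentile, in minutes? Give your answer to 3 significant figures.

38.3

e^(−λ·3.85) = 0.74 ⇒ λ = −ln(0.74)/3.85 = 0.0782091.
95th percentile: 1 − e^(−λt) = 0.95, t = −ln(0.05)/λ = 38.3041 minutes.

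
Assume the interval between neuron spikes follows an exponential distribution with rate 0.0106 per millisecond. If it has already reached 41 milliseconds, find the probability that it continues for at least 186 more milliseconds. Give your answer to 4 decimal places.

0.1392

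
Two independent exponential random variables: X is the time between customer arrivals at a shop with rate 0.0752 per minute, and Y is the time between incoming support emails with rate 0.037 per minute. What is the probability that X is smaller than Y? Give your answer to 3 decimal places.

0.670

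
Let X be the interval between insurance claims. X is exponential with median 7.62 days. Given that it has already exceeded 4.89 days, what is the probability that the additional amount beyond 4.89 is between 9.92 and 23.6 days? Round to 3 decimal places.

0.289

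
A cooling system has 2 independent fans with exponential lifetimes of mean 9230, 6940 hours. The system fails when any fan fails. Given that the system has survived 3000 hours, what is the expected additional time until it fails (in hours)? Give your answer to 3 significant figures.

3960

First-failure rate Σλ = 1/9230 + 1/6940 = 0.000252435.
By memorylessness the expected residual is 1/Σλ = 3961.42 hours, regardless of the 3000 already elapsed.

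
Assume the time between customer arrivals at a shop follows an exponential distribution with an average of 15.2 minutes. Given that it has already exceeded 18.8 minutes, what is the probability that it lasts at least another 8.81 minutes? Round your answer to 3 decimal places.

0.560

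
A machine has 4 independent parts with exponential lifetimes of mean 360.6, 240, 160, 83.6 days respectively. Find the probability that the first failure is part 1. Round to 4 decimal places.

Rates: λ_i = 1/mean_i → 0.00277316, 0.00416667, 0.00625, 0.0119617; Σλ = 0.0251515.
P(part 1 first) = λ_1/Σλ = 0.00277316/0.0251515 ≈ 0.1103.

0.1103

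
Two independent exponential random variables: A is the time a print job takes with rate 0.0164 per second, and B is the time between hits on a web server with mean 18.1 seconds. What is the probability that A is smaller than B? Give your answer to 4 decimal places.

λ_1 = 0.0164, λ_2 = 1/18.1 = 0.0552486.
For independent exponentials, P(A < B) = λ_1/(λ_1+λ_2) = 0.0164/0.0716486 ≈ 0.2289.

0.2289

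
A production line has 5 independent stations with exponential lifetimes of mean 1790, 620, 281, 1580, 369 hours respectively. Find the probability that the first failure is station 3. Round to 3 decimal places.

Rates: λ_i = 1/mean_i → 0.000558659, 0.0016129, 0.00355872, 0.000632911, 0.00271003; Σλ = 0.00907322.
P(station 3 first) = λ_3/Σλ = 0.00355872/0.00907322 ≈ 0.392.

0.392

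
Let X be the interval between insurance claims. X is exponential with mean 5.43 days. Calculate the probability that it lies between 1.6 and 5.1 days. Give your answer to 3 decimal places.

The rate is λ = 1/5.43 = 0.184162 per day.
P(1.6 < X < 5.1) = e^(−λ·1.6) − e^(−λ·5.1) = 0.74479 − 0.39093 ≈ 0.354.

0.354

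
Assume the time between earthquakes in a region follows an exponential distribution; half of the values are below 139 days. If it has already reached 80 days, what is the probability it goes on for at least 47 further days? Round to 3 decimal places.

0.791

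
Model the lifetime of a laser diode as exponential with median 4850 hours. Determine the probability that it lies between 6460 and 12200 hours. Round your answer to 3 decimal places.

0.222

For an exponential, median = ln(2)/λ, so λ = ln 2 / 4850 = 0.000142917 per hour.
P(6460 < X < 12200) = e^(−λ·6460) − e^(−λ·12200) = 0.39723 − 0.17489 ≈ 0.222.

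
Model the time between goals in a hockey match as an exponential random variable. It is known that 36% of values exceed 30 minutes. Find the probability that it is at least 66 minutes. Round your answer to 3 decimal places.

e^(−λ·30) = 0.36 ⇒ λ = −ln(0.36)/30 = 0.034055.
P(X > 66) = e^(−0.034055·66) = e^(−2.2476) ≈ 0.106.

0.106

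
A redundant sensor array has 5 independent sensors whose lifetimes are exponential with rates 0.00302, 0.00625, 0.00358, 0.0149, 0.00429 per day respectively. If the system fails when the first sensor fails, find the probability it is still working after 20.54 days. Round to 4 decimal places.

0.5178

The time to first failure is exponential with rate Σλ = 0.00302 + 0.00625 + 0.00358 + 0.0149 + 0.00429 = 0.03204.
P(min > 20.54) = e^(−0.03204·20.54) = e^(−0.6581) ≈ 0.5178.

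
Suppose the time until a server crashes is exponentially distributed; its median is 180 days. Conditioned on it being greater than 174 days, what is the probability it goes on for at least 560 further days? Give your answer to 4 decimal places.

For an exponential, median = ln(2)/λ, so λ = ln 2 / 180 = 0.00385082 per day.
P(X > s+t | X > s) = e^(−λ(s+t))/e^(−λs) = e^(−λt), independent of s = 174.
P(X > 560) = e^(−2.1565) ≈ 0.1157.

0.1157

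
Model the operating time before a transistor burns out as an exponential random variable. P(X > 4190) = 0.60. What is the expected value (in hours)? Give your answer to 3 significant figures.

8200

e^(−λ·4190) = 0.60 ⇒ λ = −ln(0.60)/4190 = 0.000121915.
Mean = 1/λ = 8202.41 hours.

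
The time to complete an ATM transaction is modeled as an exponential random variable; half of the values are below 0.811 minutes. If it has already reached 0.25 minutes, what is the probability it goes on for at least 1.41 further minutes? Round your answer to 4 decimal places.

For an exponential, median = ln(2)/λ, so λ = ln 2 / 0.811 = 0.854682 per minute.
By the memoryless property, P(X > 0.25+1.41 | X > 0.25) = P(X > 1.41).
P(X > 1.41) = e^(−1.2051) ≈ 0.2997.

0.2997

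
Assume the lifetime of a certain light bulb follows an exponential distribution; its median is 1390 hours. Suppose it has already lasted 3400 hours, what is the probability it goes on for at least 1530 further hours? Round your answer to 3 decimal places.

0.466

For an exponential, median = ln(2)/λ, so λ = ln 2 / 1390 = 0.000498667 per hour.
The exponential is memoryless, so the remaining time is again Exp(λ): the condition X > 3400 is irrelevant.
P(X > 1530) = e^(−0.76296) ≈ 0.466.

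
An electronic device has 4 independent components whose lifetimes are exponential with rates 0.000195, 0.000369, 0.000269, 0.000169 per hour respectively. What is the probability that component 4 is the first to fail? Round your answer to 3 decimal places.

0.169

The time to first failure is exponential with rate Σλ = 0.000195 + 0.000369 + 0.000269 + 0.000169 = 0.001002.
P(component 4 first) = λ_4/Σλ = 0.000169/0.001002 ≈ 0.169.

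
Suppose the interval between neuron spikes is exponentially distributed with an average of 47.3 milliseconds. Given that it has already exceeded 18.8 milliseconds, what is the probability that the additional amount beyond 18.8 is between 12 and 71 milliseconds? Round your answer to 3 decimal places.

The rate is λ = 1/47.3 = 0.0211416 per millisecond.
Memoryless: the residual past 18.8 is again Exp(λ).
P(12 < residual < 71) = e^(−λ·12) − e^(−λ·71) = 0.77592 − 0.22289 ≈ 0.553.

0.553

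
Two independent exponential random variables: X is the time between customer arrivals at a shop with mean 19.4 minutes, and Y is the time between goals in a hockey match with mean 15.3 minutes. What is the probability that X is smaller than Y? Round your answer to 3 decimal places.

λ_1 = 1/19.4 = 0.0515464, λ_2 = 1/15.3 = 0.0653595.
For independent exponentials, P(X < Y) = λ_1/(λ_1+λ_2) = 0.0515464/0.116906 ≈ 0.441.

0.441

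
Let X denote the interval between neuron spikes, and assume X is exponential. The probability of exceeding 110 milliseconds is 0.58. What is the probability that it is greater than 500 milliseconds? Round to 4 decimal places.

0.0841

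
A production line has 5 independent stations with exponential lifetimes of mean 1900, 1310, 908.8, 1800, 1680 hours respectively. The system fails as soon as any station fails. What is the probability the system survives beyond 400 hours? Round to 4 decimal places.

0.2426

The first failure time is exponential with rate Σλ_i = 1/1900 + 1/1310 + 1/908.8 + 1/1800 + 1/1680 = 0.00354082 per hour.
P(min > 400) = e^(−0.00354082·400) = e^(−1.4163) ≈ 0.2426.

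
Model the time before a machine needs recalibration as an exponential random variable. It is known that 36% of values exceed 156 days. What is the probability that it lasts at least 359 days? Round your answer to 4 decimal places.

0.0953

e^(−λ·156) = 0.36 ⇒ λ = −ln(0.36)/156 = 0.00654905.
P(X > 359) = e^(−0.00654905·359) = e^(−2.3511) ≈ 0.0953.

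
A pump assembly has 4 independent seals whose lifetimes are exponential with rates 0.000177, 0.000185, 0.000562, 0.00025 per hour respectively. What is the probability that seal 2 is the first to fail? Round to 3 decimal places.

0.158

The time to first failure is exponential with rate Σλ = 0.000177 + 0.000185 + 0.000562 + 0.00025 = 0.001174.
P(seal 2 first) = λ_2/Σλ = 0.000185/0.001174 ≈ 0.158.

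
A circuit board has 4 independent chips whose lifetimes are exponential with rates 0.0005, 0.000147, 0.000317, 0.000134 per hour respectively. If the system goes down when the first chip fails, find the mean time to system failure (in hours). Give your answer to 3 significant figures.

911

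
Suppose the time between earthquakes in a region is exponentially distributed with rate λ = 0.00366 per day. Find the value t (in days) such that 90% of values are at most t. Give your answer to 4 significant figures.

629.1

Set 1 − e^(−λt) = 0.9, so t = −ln(0.1)/λ = 2.3026/0.00366 ≈ 629.122 days.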